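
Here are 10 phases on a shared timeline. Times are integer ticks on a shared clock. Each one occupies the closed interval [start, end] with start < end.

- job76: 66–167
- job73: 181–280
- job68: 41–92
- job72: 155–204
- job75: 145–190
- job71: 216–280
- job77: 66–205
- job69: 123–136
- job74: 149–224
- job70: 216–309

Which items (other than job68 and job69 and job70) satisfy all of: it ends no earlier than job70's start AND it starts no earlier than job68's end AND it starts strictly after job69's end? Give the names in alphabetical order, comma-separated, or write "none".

Conditions: its end is no earlier than job70's start (X.end >= 216) AND its start is no earlier than job68's end (X.start >= 92) AND its start is strictly after job69's end (X.start > 136).
job71: end 280 >= 216? ✓; start 216 >= 92? ✓; start 216 > 136? ✓ → yes.
job72: end 204 >= 216? ✗; start 155 >= 92? ✓; start 155 > 136? ✓ → no.
job73: end 280 >= 216? ✓; start 181 >= 92? ✓; start 181 > 136? ✓ → yes.
job74: end 224 >= 216? ✓; start 149 >= 92? ✓; start 149 > 136? ✓ → yes.
job75: end 190 >= 216? ✗; start 145 >= 92? ✓; start 145 > 136? ✓ → no.
job76: end 167 >= 216? ✗; start 66 >= 92? ✗; start 66 > 136? ✗ → no.
job77: end 205 >= 216? ✗; start 66 >= 92? ✗; start 66 > 136? ✗ → no.
Result: job71, job73, job74.

job71, job73, job74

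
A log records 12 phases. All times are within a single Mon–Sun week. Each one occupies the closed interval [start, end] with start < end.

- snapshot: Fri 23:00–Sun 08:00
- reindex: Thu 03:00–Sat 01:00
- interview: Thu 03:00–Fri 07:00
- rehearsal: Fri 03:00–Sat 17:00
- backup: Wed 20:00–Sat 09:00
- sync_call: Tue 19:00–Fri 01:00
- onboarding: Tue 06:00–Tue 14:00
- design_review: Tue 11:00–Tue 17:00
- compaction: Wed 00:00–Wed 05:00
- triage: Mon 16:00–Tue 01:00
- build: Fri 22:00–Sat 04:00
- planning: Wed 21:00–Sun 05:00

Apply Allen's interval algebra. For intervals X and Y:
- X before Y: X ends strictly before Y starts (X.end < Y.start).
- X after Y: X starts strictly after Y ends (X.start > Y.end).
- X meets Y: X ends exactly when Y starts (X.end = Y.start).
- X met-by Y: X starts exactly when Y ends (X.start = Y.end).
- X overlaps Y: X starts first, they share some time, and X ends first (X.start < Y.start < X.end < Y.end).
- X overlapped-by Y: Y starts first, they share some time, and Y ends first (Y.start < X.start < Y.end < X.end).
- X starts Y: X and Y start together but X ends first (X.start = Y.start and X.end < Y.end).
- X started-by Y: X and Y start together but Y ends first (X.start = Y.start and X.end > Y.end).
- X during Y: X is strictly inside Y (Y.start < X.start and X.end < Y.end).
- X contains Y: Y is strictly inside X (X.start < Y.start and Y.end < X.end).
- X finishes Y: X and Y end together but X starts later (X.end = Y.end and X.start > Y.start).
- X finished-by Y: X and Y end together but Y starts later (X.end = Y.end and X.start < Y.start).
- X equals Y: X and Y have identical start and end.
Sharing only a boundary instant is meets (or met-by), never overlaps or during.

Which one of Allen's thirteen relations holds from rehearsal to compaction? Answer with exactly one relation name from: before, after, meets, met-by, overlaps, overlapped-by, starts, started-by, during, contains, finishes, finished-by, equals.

rehearsal = [Fri 03:00, Sat 17:00]; compaction = [Wed 00:00, Wed 05:00].
Compare endpoints: rehearsal.start > compaction.start, rehearsal.start > compaction.end, rehearsal.end > compaction.start, rehearsal.end > compaction.end.
That pattern is 'after'.

after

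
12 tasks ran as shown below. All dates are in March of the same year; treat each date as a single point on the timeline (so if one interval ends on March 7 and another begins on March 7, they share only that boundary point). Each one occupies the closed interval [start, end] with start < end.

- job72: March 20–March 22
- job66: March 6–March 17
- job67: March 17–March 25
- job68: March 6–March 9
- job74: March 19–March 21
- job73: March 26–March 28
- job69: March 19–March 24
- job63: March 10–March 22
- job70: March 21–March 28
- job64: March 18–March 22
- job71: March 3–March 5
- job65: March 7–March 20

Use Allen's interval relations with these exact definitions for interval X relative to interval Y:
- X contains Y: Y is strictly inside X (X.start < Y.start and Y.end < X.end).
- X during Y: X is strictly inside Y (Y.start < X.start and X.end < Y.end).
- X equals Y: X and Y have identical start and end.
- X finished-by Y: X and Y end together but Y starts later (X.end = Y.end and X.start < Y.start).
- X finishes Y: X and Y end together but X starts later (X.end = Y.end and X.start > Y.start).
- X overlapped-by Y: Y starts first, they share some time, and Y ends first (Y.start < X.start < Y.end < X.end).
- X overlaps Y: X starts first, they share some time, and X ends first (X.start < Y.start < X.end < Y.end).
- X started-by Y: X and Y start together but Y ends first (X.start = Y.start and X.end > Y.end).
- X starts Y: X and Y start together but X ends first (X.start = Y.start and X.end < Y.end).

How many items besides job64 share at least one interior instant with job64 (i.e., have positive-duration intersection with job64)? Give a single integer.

Target job64 = [March 18, March 22].
job63 [March 10, March 22] → finished-by → counts.
job65 [March 7, March 20] → overlaps → counts.
job66 [March 6, March 17] → before → no.
job67 [March 17, March 25] → contains → counts.
job68 [March 6, March 9] → before → no.
job69 [March 19, March 24] → overlapped-by → counts.
job70 [March 21, March 28] → overlapped-by → counts.
job71 [March 3, March 5] → before → no.
job72 [March 20, March 22] → finishes → counts.
job73 [March 26, March 28] → after → no.
job74 [March 19, March 21] → during → counts.
Total: 7.

7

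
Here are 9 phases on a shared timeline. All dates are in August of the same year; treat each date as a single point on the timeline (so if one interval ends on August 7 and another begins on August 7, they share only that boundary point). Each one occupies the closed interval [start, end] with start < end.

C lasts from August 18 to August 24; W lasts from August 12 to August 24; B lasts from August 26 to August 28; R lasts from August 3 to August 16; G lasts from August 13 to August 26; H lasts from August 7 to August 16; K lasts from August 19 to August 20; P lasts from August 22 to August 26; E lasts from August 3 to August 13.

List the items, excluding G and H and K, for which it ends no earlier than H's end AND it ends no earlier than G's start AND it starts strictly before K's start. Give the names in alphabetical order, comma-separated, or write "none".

C, R, W

Conditions: its end is no earlier than H's end (X.end >= August 16) AND its end is no earlier than G's start (X.end >= August 13) AND its start is strictly before K's start (X.start < August 19).
B: end August 28 >= August 16? ✓; end August 28 >= August 13? ✓; start August 26 < August 19? ✗ → no.
C: end August 24 >= August 16? ✓; end August 24 >= August 13? ✓; start August 18 < August 19? ✓ → yes.
E: end August 13 >= August 16? ✗; end August 13 >= August 13? ✓; start August 3 < August 19? ✓ → no.
P: end August 26 >= August 16? ✓; end August 26 >= August 13? ✓; start August 22 < August 19? ✗ → no.
R: end August 16 >= August 16? ✓; end August 16 >= August 13? ✓; start August 3 < August 19? ✓ → yes.
W: end August 24 >= August 16? ✓; end August 24 >= August 13? ✓; start August 12 < August 19? ✓ → yes.
Result: C, R, W.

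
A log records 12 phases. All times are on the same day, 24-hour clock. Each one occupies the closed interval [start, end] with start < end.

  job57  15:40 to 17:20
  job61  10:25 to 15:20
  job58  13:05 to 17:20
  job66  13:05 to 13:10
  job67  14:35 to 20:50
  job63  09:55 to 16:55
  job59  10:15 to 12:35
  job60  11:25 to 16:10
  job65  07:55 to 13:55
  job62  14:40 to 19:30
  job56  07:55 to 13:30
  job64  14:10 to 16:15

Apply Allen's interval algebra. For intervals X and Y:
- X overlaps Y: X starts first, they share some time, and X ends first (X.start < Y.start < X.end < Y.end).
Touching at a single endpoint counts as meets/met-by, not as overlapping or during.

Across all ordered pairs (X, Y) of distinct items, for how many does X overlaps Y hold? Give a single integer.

Checking all 132 ordered pairs for relation 'overlaps'; matching pairs in alphabetical order:
(job56, job58): job56 overlaps job58 ✓
(job56, job60): job56 overlaps job60 ✓
(job56, job61): job56 overlaps job61 ✓
(job56, job63): job56 overlaps job63 ✓
(job58, job62): job58 overlaps job62 ✓
(job58, job67): job58 overlaps job67 ✓
(job59, job60): job59 overlaps job60 ✓
(job59, job61): job59 overlaps job61 ✓
(job60, job57): job60 overlaps job57 ✓
(job60, job58): job60 overlaps job58 ✓
(job60, job62): job60 overlaps job62 ✓
(job60, job64): job60 overlaps job64 ✓
(job60, job67): job60 overlaps job67 ✓
(job61, job58): job61 overlaps job58 ✓
(job61, job60): job61 overlaps job60 ✓
(job61, job62): job61 overlaps job62 ✓
(job61, job64): job61 overlaps job64 ✓
(job61, job67): job61 overlaps job67 ✓
(job63, job57): job63 overlaps job57 ✓
(job63, job58): job63 overlaps job58 ✓
(job63, job62): job63 overlaps job62 ✓
(job63, job67): job63 overlaps job67 ✓
(job64, job57): job64 overlaps job57 ✓
(job64, job62): job64 overlaps job62 ✓
... plus 5 further pairs not listed.
Count: 29.

29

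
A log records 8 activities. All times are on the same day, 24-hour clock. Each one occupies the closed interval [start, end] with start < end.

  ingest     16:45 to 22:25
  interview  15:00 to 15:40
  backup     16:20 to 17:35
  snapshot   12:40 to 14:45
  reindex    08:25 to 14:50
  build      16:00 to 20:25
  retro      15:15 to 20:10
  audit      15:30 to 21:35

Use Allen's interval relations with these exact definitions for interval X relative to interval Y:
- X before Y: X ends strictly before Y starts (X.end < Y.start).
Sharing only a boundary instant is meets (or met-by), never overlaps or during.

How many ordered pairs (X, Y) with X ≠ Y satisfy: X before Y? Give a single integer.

15

Checking all 56 ordered pairs for relation 'before'; matching pairs in alphabetical order:
(interview, backup): interview before backup ✓
(interview, build): interview before build ✓
(interview, ingest): interview before ingest ✓
(reindex, audit): reindex before audit ✓
(reindex, backup): reindex before backup ✓
(reindex, build): reindex before build ✓
(reindex, ingest): reindex before ingest ✓
(reindex, interview): reindex before interview ✓
(reindex, retro): reindex before retro ✓
(snapshot, audit): snapshot before audit ✓
(snapshot, backup): snapshot before backup ✓
(snapshot, build): snapshot before build ✓
(snapshot, ingest): snapshot before ingest ✓
(snapshot, interview): snapshot before interview ✓
(snapshot, retro): snapshot before retro ✓
Count: 15.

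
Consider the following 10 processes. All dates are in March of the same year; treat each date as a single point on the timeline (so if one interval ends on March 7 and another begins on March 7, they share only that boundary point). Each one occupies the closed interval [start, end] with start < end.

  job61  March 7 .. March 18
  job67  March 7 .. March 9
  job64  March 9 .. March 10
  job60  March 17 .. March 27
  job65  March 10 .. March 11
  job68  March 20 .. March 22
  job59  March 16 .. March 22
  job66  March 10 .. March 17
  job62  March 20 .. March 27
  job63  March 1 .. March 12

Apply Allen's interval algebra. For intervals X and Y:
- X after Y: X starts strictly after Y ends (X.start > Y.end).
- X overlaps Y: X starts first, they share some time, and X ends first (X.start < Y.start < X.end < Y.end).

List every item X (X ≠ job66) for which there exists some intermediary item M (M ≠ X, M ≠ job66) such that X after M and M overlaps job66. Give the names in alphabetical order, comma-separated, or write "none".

Target job66 = [March 10, March 17].
Intermediaries M with M overlaps job66: job63.
Via job63 — items with X after job63: job59, job60, job62, job68.
Union: job59, job60, job62, job68.

job59, job60, job62, job68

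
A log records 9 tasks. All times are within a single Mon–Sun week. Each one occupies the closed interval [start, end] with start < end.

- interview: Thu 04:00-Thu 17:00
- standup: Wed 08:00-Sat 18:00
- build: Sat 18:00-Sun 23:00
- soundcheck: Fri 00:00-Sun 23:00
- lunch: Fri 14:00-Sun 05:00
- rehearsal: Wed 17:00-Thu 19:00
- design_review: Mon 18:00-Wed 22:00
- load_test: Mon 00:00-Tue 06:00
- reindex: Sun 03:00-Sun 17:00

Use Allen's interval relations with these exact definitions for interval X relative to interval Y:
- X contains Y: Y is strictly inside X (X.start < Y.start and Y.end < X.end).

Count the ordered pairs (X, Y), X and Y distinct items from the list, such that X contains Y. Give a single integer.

Checking all 72 ordered pairs for relation 'contains'; matching pairs in alphabetical order:
(build, reindex): build contains reindex ✓
(rehearsal, interview): rehearsal contains interview ✓
(soundcheck, lunch): soundcheck contains lunch ✓
(soundcheck, reindex): soundcheck contains reindex ✓
(standup, interview): standup contains interview ✓
(standup, rehearsal): standup contains rehearsal ✓
Count: 6.

6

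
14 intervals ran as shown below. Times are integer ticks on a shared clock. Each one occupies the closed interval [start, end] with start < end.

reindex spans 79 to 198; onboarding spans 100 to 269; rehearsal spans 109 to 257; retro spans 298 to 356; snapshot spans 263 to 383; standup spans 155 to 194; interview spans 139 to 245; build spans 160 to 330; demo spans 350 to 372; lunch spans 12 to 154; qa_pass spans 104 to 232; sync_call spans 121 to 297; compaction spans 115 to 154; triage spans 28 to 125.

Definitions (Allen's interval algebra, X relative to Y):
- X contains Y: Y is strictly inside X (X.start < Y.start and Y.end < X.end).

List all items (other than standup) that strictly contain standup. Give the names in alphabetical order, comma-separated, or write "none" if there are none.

interview, onboarding, qa_pass, rehearsal, reindex, sync_call

Target standup = [155, 194].
build [160, 330] → overlapped-by → no.
compaction [115, 154] → before → no.
demo [350, 372] → after → no.
interview [139, 245] → contains → yes.
lunch [12, 154] → before → no.
onboarding [100, 269] → contains → yes.
qa_pass [104, 232] → contains → yes.
rehearsal [109, 257] → contains → yes.
reindex [79, 198] → contains → yes.
retro [298, 356] → after → no.
snapshot [263, 383] → after → no.
sync_call [121, 297] → contains → yes.
triage [28, 125] → before → no.
Result: interview, onboarding, qa_pass, rehearsal, reindex, sync_call.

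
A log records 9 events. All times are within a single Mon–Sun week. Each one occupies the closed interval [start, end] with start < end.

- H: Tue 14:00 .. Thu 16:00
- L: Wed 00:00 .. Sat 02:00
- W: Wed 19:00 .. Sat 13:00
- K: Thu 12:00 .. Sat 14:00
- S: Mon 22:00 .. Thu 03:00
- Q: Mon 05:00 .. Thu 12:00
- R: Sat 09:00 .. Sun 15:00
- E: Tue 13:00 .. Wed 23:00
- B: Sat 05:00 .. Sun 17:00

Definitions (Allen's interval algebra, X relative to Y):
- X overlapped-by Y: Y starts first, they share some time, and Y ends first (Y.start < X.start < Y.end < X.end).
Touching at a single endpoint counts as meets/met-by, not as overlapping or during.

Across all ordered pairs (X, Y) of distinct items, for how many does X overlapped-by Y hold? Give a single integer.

19

Checking all 72 ordered pairs for relation 'overlapped-by'; matching pairs in alphabetical order:
(B, K): B overlapped-by K ✓
(B, W): B overlapped-by W ✓
(H, E): H overlapped-by E ✓
(H, Q): H overlapped-by Q ✓
(H, S): H overlapped-by S ✓
(K, H): K overlapped-by H ✓
(K, L): K overlapped-by L ✓
(K, W): K overlapped-by W ✓
(L, E): L overlapped-by E ✓
(L, H): L overlapped-by H ✓
(L, Q): L overlapped-by Q ✓
(L, S): L overlapped-by S ✓
(R, K): R overlapped-by K ✓
(R, W): R overlapped-by W ✓
(W, E): W overlapped-by E ✓
(W, H): W overlapped-by H ✓
(W, L): W overlapped-by L ✓
(W, Q): W overlapped-by Q ✓
(W, S): W overlapped-by S ✓
Count: 19.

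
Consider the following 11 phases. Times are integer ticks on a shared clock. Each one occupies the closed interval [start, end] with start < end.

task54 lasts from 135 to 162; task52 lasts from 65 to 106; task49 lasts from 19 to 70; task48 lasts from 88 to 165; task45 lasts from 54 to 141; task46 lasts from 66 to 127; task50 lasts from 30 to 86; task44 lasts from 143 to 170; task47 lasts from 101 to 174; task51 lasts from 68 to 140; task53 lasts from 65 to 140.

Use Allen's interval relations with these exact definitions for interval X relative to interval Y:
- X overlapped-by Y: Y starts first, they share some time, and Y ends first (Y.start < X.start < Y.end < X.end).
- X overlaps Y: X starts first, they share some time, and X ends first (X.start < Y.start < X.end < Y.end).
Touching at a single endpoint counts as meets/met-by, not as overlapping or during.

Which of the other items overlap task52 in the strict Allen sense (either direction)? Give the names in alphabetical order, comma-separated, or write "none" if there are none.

task46, task47, task48, task49, task50, task51

Target task52 = [65, 106].
task44 [143, 170] → after → no.
task45 [54, 141] → contains → no.
task46 [66, 127] → overlapped-by → yes.
task47 [101, 174] → overlapped-by → yes.
task48 [88, 165] → overlapped-by → yes.
task49 [19, 70] → overlaps → yes.
task50 [30, 86] → overlaps → yes.
task51 [68, 140] → overlapped-by → yes.
task53 [65, 140] → started-by → no.
task54 [135, 162] → after → no.
Result: task46, task47, task48, task49, task50, task51.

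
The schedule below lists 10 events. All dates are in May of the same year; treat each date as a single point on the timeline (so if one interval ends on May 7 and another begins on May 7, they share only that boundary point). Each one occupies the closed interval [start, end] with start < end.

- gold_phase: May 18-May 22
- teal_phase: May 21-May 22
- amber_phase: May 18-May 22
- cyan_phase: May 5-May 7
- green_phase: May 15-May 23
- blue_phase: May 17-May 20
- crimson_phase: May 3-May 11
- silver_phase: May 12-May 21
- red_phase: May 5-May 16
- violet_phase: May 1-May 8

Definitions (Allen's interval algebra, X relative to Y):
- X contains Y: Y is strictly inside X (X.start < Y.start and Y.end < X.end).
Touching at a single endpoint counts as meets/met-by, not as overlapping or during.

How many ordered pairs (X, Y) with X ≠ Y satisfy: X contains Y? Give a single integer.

7

Checking all 90 ordered pairs for relation 'contains'; matching pairs in alphabetical order:
(crimson_phase, cyan_phase): crimson_phase contains cyan_phase ✓
(green_phase, amber_phase): green_phase contains amber_phase ✓
(green_phase, blue_phase): green_phase contains blue_phase ✓
(green_phase, gold_phase): green_phase contains gold_phase ✓
(green_phase, teal_phase): green_phase contains teal_phase ✓
(silver_phase, blue_phase): silver_phase contains blue_phase ✓
(violet_phase, cyan_phase): violet_phase contains cyan_phase ✓
Count: 7.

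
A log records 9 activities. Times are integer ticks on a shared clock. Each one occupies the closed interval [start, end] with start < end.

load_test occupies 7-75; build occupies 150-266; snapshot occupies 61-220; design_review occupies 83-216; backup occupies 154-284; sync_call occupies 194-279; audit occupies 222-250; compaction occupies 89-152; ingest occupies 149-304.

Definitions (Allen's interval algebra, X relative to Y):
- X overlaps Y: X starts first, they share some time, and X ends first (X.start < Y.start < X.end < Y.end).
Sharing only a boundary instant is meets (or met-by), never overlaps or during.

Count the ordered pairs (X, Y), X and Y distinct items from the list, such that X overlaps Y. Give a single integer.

13

Checking all 72 ordered pairs for relation 'overlaps'; matching pairs in alphabetical order:
(build, backup): build overlaps backup ✓
(build, sync_call): build overlaps sync_call ✓
(compaction, build): compaction overlaps build ✓
(compaction, ingest): compaction overlaps ingest ✓
(design_review, backup): design_review overlaps backup ✓
(design_review, build): design_review overlaps build ✓
(design_review, ingest): design_review overlaps ingest ✓
(design_review, sync_call): design_review overlaps sync_call ✓
(load_test, snapshot): load_test overlaps snapshot ✓
(snapshot, backup): snapshot overlaps backup ✓
(snapshot, build): snapshot overlaps build ✓
(snapshot, ingest): snapshot overlaps ingest ✓
(snapshot, sync_call): snapshot overlaps sync_call ✓
Count: 13.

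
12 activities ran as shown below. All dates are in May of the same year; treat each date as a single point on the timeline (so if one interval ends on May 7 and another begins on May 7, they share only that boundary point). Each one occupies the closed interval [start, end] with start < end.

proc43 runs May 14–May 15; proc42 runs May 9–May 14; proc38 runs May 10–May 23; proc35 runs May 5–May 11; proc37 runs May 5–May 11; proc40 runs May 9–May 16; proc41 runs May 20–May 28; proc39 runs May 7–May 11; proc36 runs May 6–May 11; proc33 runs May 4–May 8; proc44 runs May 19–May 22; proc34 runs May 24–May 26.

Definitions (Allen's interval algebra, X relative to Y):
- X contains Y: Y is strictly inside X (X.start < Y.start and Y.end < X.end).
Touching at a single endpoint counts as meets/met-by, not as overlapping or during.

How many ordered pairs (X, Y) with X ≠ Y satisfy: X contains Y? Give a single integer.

4

Checking all 132 ordered pairs for relation 'contains'; matching pairs in alphabetical order:
(proc38, proc43): proc38 contains proc43 ✓
(proc38, proc44): proc38 contains proc44 ✓
(proc40, proc43): proc40 contains proc43 ✓
(proc41, proc34): proc41 contains proc34 ✓
Count: 4.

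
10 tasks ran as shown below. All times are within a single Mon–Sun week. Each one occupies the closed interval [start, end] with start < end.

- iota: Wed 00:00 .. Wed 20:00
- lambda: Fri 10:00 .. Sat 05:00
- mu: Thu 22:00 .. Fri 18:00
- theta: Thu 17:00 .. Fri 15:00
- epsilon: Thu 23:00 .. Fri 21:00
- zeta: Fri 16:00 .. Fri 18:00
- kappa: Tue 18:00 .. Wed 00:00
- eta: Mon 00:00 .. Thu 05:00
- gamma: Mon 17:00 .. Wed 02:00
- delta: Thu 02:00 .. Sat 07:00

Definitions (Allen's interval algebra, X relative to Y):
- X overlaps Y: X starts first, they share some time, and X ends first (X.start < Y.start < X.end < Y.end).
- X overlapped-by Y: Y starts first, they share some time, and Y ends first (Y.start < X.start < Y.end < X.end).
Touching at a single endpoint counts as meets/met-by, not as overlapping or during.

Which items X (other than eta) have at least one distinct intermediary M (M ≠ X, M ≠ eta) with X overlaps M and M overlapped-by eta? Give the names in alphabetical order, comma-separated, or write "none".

Target eta = [Mon 00:00, Thu 05:00].
Intermediaries M with M overlapped-by eta: delta.
Via delta — items with X overlaps delta: none.
Union: none.

none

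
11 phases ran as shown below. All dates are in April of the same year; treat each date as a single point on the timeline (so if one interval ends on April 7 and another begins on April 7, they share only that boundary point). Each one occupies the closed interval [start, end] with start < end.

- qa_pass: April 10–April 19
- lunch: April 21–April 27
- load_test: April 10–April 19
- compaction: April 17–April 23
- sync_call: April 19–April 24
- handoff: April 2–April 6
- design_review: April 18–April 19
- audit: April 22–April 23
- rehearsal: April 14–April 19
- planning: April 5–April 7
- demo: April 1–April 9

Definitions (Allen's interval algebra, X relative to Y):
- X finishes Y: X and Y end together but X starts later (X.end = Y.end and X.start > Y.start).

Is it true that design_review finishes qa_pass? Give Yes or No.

Yes

design_review = [April 18, April 19], qa_pass = [April 10, April 19].
Actual relation of design_review to qa_pass: finishes.
Asked whether 'finishes' holds → Yes.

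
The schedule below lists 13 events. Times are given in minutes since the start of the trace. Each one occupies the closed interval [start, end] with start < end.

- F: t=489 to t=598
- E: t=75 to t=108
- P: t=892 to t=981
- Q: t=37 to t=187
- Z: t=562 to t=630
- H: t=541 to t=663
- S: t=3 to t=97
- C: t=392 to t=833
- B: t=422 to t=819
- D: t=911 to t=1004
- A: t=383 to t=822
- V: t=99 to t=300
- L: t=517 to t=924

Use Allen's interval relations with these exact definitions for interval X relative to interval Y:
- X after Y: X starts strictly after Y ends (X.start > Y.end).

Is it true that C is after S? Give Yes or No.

Yes

C = [t=392, t=833], S = [t=3, t=97].
Actual relation of C to S: after.
Asked whether 'after' holds → Yes.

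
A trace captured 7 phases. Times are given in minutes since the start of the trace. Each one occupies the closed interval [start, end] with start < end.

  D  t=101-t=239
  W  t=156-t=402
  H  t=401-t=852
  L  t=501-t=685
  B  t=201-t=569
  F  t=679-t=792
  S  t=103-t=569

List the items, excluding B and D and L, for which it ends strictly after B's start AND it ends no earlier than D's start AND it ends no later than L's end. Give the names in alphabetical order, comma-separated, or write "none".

Conditions: its end is strictly after B's start (X.end > t=201) AND its end is no earlier than D's start (X.end >= t=101) AND its end is no later than L's end (X.end <= t=685).
F: end t=792 > t=201? ✓; end t=792 >= t=101? ✓; end t=792 <= t=685? ✗ → no.
H: end t=852 > t=201? ✓; end t=852 >= t=101? ✓; end t=852 <= t=685? ✗ → no.
S: end t=569 > t=201? ✓; end t=569 >= t=101? ✓; end t=569 <= t=685? ✓ → yes.
W: end t=402 > t=201? ✓; end t=402 >= t=101? ✓; end t=402 <= t=685? ✓ → yes.
Result: S, W.

S, W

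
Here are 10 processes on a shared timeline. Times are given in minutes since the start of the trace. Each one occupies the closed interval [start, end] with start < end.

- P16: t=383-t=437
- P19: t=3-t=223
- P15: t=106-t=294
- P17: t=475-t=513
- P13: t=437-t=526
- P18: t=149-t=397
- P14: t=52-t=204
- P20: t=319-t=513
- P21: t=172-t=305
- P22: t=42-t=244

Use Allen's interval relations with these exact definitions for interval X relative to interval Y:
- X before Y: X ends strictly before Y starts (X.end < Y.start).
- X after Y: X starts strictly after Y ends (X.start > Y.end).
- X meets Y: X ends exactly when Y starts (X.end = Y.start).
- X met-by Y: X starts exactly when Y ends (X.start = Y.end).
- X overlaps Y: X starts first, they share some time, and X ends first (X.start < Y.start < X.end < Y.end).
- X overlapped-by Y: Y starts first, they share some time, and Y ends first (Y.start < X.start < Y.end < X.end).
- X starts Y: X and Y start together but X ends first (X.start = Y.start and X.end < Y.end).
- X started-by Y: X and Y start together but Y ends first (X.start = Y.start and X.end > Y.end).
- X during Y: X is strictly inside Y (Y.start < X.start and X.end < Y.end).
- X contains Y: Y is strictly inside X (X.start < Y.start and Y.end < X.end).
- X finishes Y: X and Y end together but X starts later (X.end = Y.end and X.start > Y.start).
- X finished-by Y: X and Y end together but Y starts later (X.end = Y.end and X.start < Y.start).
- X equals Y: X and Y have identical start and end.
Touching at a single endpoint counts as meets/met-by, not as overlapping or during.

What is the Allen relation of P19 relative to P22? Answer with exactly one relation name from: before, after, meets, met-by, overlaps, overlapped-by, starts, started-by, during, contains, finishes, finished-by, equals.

P19 = [t=3, t=223]; P22 = [t=42, t=244].
Compare endpoints: P19.start < P22.start, P19.start < P22.end, P19.end > P22.start, P19.end < P22.end.
That pattern is 'overlaps'.

overlaps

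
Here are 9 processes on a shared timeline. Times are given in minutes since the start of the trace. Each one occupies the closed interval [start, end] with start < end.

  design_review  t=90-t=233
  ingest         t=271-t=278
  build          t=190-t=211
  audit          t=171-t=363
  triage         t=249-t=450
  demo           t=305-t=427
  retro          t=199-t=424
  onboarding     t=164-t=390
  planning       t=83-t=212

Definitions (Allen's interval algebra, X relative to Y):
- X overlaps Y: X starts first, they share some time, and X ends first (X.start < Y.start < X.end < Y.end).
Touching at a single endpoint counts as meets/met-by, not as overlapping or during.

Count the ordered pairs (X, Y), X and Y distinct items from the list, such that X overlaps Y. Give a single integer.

Checking all 72 ordered pairs for relation 'overlaps'; matching pairs in alphabetical order:
(audit, demo): audit overlaps demo ✓
(audit, retro): audit overlaps retro ✓
(audit, triage): audit overlaps triage ✓
(build, retro): build overlaps retro ✓
(design_review, audit): design_review overlaps audit ✓
(design_review, onboarding): design_review overlaps onboarding ✓
(design_review, retro): design_review overlaps retro ✓
(onboarding, demo): onboarding overlaps demo ✓
(onboarding, retro): onboarding overlaps retro ✓
(onboarding, triage): onboarding overlaps triage ✓
(planning, audit): planning overlaps audit ✓
(planning, design_review): planning overlaps design_review ✓
(planning, onboarding): planning overlaps onboarding ✓
(planning, retro): planning overlaps retro ✓
(retro, demo): retro overlaps demo ✓
(retro, triage): retro overlaps triage ✓
Count: 16.

16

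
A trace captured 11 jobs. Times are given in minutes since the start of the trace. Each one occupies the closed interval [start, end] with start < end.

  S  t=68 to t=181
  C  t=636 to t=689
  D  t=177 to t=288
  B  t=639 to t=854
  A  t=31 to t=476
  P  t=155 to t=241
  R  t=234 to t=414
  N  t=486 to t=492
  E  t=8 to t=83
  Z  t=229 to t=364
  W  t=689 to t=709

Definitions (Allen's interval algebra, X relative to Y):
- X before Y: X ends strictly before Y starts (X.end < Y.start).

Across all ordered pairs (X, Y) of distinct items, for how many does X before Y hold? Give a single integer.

Checking all 110 ordered pairs for relation 'before'; matching pairs in alphabetical order:
(A, B): A before B ✓
(A, C): A before C ✓
(A, N): A before N ✓
(A, W): A before W ✓
(D, B): D before B ✓
(D, C): D before C ✓
(D, N): D before N ✓
(D, W): D before W ✓
(E, B): E before B ✓
(E, C): E before C ✓
(E, D): E before D ✓
(E, N): E before N ✓
(E, P): E before P ✓
(E, R): E before R ✓
(E, W): E before W ✓
(E, Z): E before Z ✓
(N, B): N before B ✓
(N, C): N before C ✓
(N, W): N before W ✓
(P, B): P before B ✓
(P, C): P before C ✓
(P, N): P before N ✓
(P, W): P before W ✓
(R, B): R before B ✓
... plus 13 further pairs not listed.
Count: 37.

37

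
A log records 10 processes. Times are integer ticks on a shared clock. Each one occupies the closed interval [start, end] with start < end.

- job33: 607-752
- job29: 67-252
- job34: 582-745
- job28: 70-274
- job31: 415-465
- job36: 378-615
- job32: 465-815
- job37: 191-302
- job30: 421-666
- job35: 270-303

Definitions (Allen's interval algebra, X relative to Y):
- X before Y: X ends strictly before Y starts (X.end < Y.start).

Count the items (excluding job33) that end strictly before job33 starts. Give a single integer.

Target job33 = [607, 752].
job28 [70, 274] → before → counts.
job29 [67, 252] → before → counts.
job30 [421, 666] → overlaps → no.
job31 [415, 465] → before → counts.
job32 [465, 815] → contains → no.
job34 [582, 745] → overlaps → no.
job35 [270, 303] → before → counts.
job36 [378, 615] → overlaps → no.
job37 [191, 302] → before → counts.
Total: 5.

5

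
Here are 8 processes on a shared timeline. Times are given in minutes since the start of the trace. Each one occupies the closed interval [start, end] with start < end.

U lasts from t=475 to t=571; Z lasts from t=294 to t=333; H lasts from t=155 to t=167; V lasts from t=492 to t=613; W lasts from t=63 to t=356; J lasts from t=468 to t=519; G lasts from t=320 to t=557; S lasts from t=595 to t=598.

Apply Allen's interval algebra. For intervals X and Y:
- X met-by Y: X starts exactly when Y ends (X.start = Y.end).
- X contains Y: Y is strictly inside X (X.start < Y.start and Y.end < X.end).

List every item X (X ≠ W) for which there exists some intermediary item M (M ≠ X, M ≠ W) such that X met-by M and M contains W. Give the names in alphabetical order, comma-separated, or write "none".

Target W = [t=63, t=356].
Intermediaries M with M contains W: none.
Union: none.

none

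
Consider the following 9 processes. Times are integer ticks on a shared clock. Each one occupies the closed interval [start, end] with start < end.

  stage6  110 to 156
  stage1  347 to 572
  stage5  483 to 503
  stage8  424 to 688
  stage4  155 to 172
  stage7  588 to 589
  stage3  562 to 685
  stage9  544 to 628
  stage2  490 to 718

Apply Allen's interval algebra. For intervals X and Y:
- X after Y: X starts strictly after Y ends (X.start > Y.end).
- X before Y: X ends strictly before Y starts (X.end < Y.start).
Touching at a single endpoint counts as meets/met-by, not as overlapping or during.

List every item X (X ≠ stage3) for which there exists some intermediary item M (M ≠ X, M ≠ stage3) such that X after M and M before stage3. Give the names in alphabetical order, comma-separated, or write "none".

stage1, stage2, stage5, stage7, stage8, stage9

Target stage3 = [562, 685].
Intermediaries M with M before stage3: stage4, stage5, stage6.
Via stage4 — items with X after stage4: stage1, stage2, stage5, stage7, stage8, stage9.
Via stage5 — items with X after stage5: stage7, stage9.
Via stage6 — items with X after stage6: stage1, stage2, stage5, stage7, stage8, stage9.
Union: stage1, stage2, stage5, stage7, stage8, stage9.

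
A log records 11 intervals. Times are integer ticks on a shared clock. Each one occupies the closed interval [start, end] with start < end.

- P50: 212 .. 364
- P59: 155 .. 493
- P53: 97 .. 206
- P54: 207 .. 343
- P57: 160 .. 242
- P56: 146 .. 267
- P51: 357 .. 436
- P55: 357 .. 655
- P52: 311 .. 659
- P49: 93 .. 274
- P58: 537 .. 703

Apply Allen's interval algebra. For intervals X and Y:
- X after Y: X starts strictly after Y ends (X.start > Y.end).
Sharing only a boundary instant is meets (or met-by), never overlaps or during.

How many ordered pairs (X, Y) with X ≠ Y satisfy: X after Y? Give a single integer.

24

Checking all 110 ordered pairs for relation 'after'; matching pairs in alphabetical order:
(P50, P53): P50 after P53 ✓
(P51, P49): P51 after P49 ✓
(P51, P53): P51 after P53 ✓
(P51, P54): P51 after P54 ✓
(P51, P56): P51 after P56 ✓
(P51, P57): P51 after P57 ✓
(P52, P49): P52 after P49 ✓
(P52, P53): P52 after P53 ✓
(P52, P56): P52 after P56 ✓
(P52, P57): P52 after P57 ✓
(P54, P53): P54 after P53 ✓
(P55, P49): P55 after P49 ✓
(P55, P53): P55 after P53 ✓
(P55, P54): P55 after P54 ✓
(P55, P56): P55 after P56 ✓
(P55, P57): P55 after P57 ✓
(P58, P49): P58 after P49 ✓
(P58, P50): P58 after P50 ✓
(P58, P51): P58 after P51 ✓
(P58, P53): P58 after P53 ✓
(P58, P54): P58 after P54 ✓
(P58, P56): P58 after P56 ✓
(P58, P57): P58 after P57 ✓
(P58, P59): P58 after P59 ✓
Count: 24.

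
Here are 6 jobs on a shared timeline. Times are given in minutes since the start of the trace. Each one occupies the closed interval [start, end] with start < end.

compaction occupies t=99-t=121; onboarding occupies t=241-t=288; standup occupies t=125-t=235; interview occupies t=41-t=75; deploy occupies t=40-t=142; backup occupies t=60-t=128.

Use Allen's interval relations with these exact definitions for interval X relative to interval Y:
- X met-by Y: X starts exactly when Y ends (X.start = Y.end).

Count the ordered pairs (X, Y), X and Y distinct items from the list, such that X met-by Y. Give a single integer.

0

Checking all 30 ordered pairs for relation 'met-by'; matching pairs in alphabetical order:
No pair satisfies it.
Count: 0.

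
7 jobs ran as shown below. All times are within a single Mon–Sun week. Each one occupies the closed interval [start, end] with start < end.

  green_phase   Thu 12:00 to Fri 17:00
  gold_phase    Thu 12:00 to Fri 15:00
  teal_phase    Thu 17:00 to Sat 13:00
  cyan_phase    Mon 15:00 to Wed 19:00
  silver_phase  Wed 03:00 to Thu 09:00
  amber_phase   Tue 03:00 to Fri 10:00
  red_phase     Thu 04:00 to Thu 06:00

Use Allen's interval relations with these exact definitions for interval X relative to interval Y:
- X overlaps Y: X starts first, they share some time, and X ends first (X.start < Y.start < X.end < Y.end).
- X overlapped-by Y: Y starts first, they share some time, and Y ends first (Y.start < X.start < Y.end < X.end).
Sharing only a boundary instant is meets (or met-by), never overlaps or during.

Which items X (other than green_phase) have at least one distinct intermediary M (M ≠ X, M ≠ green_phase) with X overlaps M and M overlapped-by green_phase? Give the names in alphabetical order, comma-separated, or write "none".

Target green_phase = [Thu 12:00, Fri 17:00].
Intermediaries M with M overlapped-by green_phase: teal_phase.
Via teal_phase — items with X overlaps teal_phase: amber_phase, gold_phase.
Union: amber_phase, gold_phase.

amber_phase, gold_phase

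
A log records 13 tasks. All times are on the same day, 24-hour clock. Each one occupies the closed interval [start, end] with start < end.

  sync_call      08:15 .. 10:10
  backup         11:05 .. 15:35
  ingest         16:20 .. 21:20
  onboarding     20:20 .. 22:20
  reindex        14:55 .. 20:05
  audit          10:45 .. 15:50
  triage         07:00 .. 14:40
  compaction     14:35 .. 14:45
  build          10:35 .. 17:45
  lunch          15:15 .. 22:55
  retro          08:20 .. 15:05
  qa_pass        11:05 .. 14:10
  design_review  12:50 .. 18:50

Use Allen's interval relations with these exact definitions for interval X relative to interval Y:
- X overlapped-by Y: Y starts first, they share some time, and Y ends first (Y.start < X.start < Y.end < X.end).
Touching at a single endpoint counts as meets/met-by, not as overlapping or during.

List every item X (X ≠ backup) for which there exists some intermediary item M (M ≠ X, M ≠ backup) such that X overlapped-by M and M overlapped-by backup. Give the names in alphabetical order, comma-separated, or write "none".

ingest, lunch, reindex

Target backup = [11:05, 15:35].
Intermediaries M with M overlapped-by backup: design_review, lunch, reindex.
Via design_review — items with X overlapped-by design_review: ingest, lunch, reindex.
Via lunch — items with X overlapped-by lunch: none.
Via reindex — items with X overlapped-by reindex: ingest, lunch.
Union: ingest, lunch, reindex.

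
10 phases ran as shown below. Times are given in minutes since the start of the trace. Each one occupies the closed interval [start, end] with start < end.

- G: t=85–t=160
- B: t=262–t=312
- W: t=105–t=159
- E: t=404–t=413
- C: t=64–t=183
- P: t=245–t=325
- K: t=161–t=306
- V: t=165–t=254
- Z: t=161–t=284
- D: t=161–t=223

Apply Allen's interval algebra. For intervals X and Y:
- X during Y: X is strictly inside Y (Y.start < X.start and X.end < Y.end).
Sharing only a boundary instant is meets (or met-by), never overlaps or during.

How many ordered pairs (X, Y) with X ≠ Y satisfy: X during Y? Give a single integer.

Checking all 90 ordered pairs for relation 'during'; matching pairs in alphabetical order:
(B, P): B during P ✓
(G, C): G during C ✓
(V, K): V during K ✓
(V, Z): V during Z ✓
(W, C): W during C ✓
(W, G): W during G ✓
Count: 6.

6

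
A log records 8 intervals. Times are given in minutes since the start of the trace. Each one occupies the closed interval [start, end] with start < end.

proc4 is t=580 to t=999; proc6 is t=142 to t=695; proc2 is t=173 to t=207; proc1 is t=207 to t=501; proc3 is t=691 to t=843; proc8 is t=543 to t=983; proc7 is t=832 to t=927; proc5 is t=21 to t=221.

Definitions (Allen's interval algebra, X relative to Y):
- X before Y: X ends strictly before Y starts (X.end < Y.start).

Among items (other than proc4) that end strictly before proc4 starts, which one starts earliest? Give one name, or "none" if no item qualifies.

Target proc4 = [t=580, t=999].
proc1 [t=207, t=501] → before → candidate.
proc2 [t=173, t=207] → before → candidate.
proc3 [t=691, t=843] → during → excluded.
proc5 [t=21, t=221] → before → candidate.
proc6 [t=142, t=695] → overlaps → excluded.
proc7 [t=832, t=927] → during → excluded.
proc8 [t=543, t=983] → overlaps → excluded.
Among candidates, earliest start is t=21 → proc5.

proc5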